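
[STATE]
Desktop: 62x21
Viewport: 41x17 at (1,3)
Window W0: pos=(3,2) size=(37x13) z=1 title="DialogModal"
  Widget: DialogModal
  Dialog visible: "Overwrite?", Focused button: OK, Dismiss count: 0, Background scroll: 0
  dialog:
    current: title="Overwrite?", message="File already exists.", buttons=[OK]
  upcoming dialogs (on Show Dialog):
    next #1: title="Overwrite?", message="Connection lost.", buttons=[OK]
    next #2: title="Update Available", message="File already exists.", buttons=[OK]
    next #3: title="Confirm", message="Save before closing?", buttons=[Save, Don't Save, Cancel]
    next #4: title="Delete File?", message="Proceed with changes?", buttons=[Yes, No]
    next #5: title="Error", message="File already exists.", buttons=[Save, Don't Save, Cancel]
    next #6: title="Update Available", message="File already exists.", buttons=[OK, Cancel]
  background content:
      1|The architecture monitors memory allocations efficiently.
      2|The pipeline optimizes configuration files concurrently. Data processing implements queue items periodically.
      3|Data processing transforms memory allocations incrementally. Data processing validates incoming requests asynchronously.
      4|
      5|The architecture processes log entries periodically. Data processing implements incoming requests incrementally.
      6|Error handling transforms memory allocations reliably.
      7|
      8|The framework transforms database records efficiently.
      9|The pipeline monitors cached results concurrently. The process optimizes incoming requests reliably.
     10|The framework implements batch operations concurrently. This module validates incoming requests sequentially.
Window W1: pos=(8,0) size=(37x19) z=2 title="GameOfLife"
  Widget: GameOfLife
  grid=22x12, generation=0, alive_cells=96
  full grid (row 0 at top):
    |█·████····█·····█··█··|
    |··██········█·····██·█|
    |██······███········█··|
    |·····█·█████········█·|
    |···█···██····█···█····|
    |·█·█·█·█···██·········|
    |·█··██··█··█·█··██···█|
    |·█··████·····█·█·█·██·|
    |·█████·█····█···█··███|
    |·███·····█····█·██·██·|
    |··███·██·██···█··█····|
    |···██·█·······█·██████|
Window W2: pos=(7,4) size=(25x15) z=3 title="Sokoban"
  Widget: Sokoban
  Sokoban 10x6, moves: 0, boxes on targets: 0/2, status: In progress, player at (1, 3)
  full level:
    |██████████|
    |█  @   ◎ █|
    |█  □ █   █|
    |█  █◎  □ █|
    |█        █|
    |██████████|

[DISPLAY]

  ┃ Dia┃Gen: 0                           
  ┠───┏━━━━━━━━━━━━━━━━━━━━━━━┓          
  ┃The┃ Sokoban               ┃          
  ┃The┠───────────────────────┨          
  ┃Dat┃██████████             ┃          
  ┃   ┃█  @   ◎ █             ┃          
  ┃The┃█  □ █   █             ┃          
  ┃Err┃█  █◎  □ █             ┃          
  ┃   ┃█        █             ┃          
  ┃The┃██████████             ┃          
  ┃The┃Moves: 0  0/2          ┃          
  ┗━━━┃                       ┃          
      ┃                       ┃          
      ┃                       ┃          
      ┃                       ┃          
      ┗━━━━━━━━━━━━━━━━━━━━━━━┛━━━━━━━━━━
                                         


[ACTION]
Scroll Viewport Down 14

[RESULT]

  ┠───┏━━━━━━━━━━━━━━━━━━━━━━━┓          
  ┃The┃ Sokoban               ┃          
  ┃The┠───────────────────────┨          
  ┃Dat┃██████████             ┃          
  ┃   ┃█  @   ◎ █             ┃          
  ┃The┃█  □ █   █             ┃          
  ┃Err┃█  █◎  □ █             ┃          
  ┃   ┃█        █             ┃          
  ┃The┃██████████             ┃          
  ┃The┃Moves: 0  0/2          ┃          
  ┗━━━┃                       ┃          
      ┃                       ┃          
      ┃                       ┃          
      ┃                       ┃          
      ┗━━━━━━━━━━━━━━━━━━━━━━━┛━━━━━━━━━━
                                         
                                         


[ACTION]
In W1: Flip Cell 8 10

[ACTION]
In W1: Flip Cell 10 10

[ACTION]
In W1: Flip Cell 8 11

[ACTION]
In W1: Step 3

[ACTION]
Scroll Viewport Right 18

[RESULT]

━━━━━━━━━━━━┓            ┃               
            ┃            ┃               
────────────┨            ┃               
            ┃            ┃               
            ┃            ┃               
            ┃            ┃               
            ┃            ┃               
            ┃            ┃               
            ┃            ┃               
/2          ┃            ┃               
            ┃            ┃               
            ┃            ┃               
            ┃            ┃               
            ┃            ┃               
━━━━━━━━━━━━┛━━━━━━━━━━━━┛               
                                         
                                         


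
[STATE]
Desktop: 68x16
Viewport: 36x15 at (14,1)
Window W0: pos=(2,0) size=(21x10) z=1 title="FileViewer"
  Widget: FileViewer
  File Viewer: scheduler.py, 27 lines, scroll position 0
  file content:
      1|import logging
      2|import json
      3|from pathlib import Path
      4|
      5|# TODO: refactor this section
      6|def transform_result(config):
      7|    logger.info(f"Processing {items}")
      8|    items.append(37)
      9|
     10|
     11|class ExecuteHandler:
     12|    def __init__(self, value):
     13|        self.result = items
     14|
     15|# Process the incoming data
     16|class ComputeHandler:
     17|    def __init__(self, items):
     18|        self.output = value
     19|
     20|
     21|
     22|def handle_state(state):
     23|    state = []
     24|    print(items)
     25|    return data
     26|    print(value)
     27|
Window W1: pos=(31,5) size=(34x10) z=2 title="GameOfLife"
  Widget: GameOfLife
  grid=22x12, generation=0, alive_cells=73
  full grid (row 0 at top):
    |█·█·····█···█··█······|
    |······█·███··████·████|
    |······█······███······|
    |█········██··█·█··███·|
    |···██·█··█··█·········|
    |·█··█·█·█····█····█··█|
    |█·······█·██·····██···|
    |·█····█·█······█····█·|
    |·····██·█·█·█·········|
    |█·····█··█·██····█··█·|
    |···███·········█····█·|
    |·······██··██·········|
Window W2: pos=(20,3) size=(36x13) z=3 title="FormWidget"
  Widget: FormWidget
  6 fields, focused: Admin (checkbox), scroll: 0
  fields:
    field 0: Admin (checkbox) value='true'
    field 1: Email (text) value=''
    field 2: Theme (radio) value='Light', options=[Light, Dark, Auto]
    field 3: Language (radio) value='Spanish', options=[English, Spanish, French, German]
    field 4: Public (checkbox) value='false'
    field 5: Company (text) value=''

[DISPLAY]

        ┃                           
────────┨                           
ing   ┏━━━━━━━━━━━━━━━━━━━━━━━━━━━━━
      ┃ FormWidget                  
b impo┠─────────────────────────────
      ┃> Admin:      [x]            
actor ┃  Email:      [              
rm_res┃  Theme:      (●) Light  ( ) 
━━━━━━┃  Language:   ( ) English  (●
      ┃  Public:     [ ]            
      ┃  Company:    [              
      ┃                             
      ┃                             
      ┃                             
      ┗━━━━━━━━━━━━━━━━━━━━━━━━━━━━━


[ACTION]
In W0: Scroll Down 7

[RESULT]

        ┃                           
────────┨                           
ppend(┏━━━━━━━━━━━━━━━━━━━━━━━━━━━━━
      ┃ FormWidget                  
      ┠─────────────────────────────
teHand┃> Admin:      [x]            
nit__(┃  Email:      [              
f.resu┃  Theme:      (●) Light  ( ) 
━━━━━━┃  Language:   ( ) English  (●
      ┃  Public:     [ ]            
      ┃  Company:    [              
      ┃                             
      ┃                             
      ┃                             
      ┗━━━━━━━━━━━━━━━━━━━━━━━━━━━━━


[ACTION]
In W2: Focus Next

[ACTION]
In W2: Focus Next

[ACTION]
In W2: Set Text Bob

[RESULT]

        ┃                           
────────┨                           
ppend(┏━━━━━━━━━━━━━━━━━━━━━━━━━━━━━
      ┃ FormWidget                  
      ┠─────────────────────────────
teHand┃  Admin:      [x]            
nit__(┃  Email:      [              
f.resu┃> Theme:      (●) Light  ( ) 
━━━━━━┃  Language:   ( ) English  (●
      ┃  Public:     [ ]            
      ┃  Company:    [              
      ┃                             
      ┃                             
      ┃                             
      ┗━━━━━━━━━━━━━━━━━━━━━━━━━━━━━


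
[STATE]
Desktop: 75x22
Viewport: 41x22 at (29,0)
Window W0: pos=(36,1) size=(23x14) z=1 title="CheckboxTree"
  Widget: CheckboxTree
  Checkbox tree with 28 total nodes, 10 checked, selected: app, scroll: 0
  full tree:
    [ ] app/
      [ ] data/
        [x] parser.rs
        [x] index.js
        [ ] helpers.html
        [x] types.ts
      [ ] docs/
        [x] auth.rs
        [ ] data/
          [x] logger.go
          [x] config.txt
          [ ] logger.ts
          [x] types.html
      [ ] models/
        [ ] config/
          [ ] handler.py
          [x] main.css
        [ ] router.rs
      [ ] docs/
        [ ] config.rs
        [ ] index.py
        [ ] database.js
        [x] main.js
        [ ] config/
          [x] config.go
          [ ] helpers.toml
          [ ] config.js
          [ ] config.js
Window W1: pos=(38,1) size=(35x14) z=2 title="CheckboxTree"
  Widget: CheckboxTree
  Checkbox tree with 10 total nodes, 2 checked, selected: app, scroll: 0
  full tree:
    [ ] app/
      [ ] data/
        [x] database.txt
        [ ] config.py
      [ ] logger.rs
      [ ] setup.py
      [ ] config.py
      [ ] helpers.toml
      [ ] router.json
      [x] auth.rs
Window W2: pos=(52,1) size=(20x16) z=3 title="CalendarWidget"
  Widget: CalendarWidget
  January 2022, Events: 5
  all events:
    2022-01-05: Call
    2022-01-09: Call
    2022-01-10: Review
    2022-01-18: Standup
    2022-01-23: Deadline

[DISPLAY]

                                         
       ┏━┏━━━━━━━━━━━━━┏━━━━━━━━━━━━━━━━━
       ┃ ┃ CheckboxTree┃ CalendarWidget  
       ┠─┠─────────────┠─────────────────
       ┃>┃>[-] app/    ┃   January 2022  
       ┃ ┃   [-] data/ ┃Mo Tu We Th Fr Sa
       ┃ ┃     [x] data┃                1
       ┃ ┃     [ ] conf┃ 3  4  5*  6  7  
       ┃ ┃   [ ] logger┃10* 11 12 13 14 1
       ┃ ┃   [ ] setup.┃17 18* 19 20 21 2
       ┃ ┃   [ ] config┃24 25 26 27 28 29
       ┃ ┃   [ ] helper┃31               
       ┃ ┃   [ ] router┃                 
       ┃ ┃   [x] auth.r┃                 
       ┗━┗━━━━━━━━━━━━━┃                 
                       ┃                 
                       ┗━━━━━━━━━━━━━━━━━
                                         
                                         
                                         
                                         
                                         


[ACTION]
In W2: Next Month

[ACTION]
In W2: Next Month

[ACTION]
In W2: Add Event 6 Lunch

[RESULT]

                                         
       ┏━┏━━━━━━━━━━━━━┏━━━━━━━━━━━━━━━━━
       ┃ ┃ CheckboxTree┃ CalendarWidget  
       ┠─┠─────────────┠─────────────────
       ┃>┃>[-] app/    ┃    March 2022   
       ┃ ┃   [-] data/ ┃Mo Tu We Th Fr Sa
       ┃ ┃     [x] data┃    1  2  3  4  5
       ┃ ┃     [ ] conf┃ 7  8  9 10 11 12
       ┃ ┃   [ ] logger┃14 15 16 17 18 19
       ┃ ┃   [ ] setup.┃21 22 23 24 25 26
       ┃ ┃   [ ] config┃28 29 30 31      
       ┃ ┃   [ ] helper┃                 
       ┃ ┃   [ ] router┃                 
       ┃ ┃   [x] auth.r┃                 
       ┗━┗━━━━━━━━━━━━━┃                 
                       ┃                 
                       ┗━━━━━━━━━━━━━━━━━
                                         
                                         
                                         
                                         
                                         


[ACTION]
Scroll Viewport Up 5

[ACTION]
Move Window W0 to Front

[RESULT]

                                         
       ┏━━━━━━━━━━━━━━━━━━━━━┓━━━━━━━━━━━
       ┃ CheckboxTree        ┃darWidget  
       ┠─────────────────────┨───────────
       ┃>[-] app/            ┃rch 2022   
       ┃   [-] data/         ┃We Th Fr Sa
       ┃     [x] parser.rs   ┃ 2  3  4  5
       ┃     [x] index.js    ┃ 9 10 11 12
       ┃     [ ] helpers.html┃16 17 18 19
       ┃     [x] types.ts    ┃23 24 25 26
       ┃   [-] docs/         ┃30 31      
       ┃     [x] auth.rs     ┃           
       ┃     [-] data/       ┃           
       ┃       [x] logger.go ┃           
       ┗━━━━━━━━━━━━━━━━━━━━━┛           
                       ┃                 
                       ┗━━━━━━━━━━━━━━━━━
                                         
                                         
                                         
                                         
                                         


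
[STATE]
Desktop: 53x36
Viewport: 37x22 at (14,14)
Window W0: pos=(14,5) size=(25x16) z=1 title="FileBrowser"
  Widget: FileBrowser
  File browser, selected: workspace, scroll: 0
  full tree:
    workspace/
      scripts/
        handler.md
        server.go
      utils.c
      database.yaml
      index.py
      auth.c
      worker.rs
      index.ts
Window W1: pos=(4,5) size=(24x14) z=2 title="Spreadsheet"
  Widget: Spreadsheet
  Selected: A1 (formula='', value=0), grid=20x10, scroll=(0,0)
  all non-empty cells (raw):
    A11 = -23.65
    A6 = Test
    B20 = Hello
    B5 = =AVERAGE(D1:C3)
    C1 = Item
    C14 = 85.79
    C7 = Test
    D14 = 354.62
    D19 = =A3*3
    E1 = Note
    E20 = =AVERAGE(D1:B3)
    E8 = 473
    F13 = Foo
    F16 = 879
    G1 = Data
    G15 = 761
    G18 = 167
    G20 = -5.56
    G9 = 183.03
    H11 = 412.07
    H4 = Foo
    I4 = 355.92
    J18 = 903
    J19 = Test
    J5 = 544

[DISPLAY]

  0       0  ┃          ┃            
  0       0  ┃          ┃            
          0  ┃          ┃            
  0       0Te┃          ┃            
━━━━━━━━━━━━━┛          ┃            
┃                       ┃            
┗━━━━━━━━━━━━━━━━━━━━━━━┛            
                                     
                                     
                                     
                                     
                                     
                                     
                                     
                                     
                                     
                                     
                                     
                                     
                                     
                                     
                                     


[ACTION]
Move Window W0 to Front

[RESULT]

┃    worker.rs          ┃            
┃    index.ts           ┃            
┃                       ┃            
┃                       ┃            
┃                       ┃            
┃                       ┃            
┗━━━━━━━━━━━━━━━━━━━━━━━┛            
                                     
                                     
                                     
                                     
                                     
                                     
                                     
                                     
                                     
                                     
                                     
                                     
                                     
                                     
                                     


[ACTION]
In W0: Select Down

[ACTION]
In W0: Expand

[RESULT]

┃    index.py           ┃            
┃    auth.c             ┃            
┃    worker.rs          ┃            
┃    index.ts           ┃            
┃                       ┃            
┃                       ┃            
┗━━━━━━━━━━━━━━━━━━━━━━━┛            
                                     
                                     
                                     
                                     
                                     
                                     
                                     
                                     
                                     
                                     
                                     
                                     
                                     
                                     
                                     


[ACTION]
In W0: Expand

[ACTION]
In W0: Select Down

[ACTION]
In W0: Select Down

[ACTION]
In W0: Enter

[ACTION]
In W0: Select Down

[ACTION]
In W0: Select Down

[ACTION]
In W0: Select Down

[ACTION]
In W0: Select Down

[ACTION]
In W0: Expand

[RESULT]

┃    index.py           ┃            
┃  > auth.c             ┃            
┃    worker.rs          ┃            
┃    index.ts           ┃            
┃                       ┃            
┃                       ┃            
┗━━━━━━━━━━━━━━━━━━━━━━━┛            
                                     
                                     
                                     
                                     
                                     
                                     
                                     
                                     
                                     
                                     
                                     
                                     
                                     
                                     
                                     


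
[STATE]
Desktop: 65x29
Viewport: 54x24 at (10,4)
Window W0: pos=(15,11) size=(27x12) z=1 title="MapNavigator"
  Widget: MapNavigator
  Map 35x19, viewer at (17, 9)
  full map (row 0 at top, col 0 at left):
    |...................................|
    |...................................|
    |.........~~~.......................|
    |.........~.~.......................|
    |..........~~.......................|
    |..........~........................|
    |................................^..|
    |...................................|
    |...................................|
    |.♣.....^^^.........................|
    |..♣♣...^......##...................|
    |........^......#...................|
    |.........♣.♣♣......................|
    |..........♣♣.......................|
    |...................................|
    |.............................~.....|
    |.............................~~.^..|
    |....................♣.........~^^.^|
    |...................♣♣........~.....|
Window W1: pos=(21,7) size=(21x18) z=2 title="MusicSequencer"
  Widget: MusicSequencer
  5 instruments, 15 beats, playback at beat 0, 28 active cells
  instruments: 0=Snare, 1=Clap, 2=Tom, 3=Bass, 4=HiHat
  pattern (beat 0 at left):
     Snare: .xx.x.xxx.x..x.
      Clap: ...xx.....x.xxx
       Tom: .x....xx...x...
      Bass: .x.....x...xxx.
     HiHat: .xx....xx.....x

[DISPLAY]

                                                      
                                                      
                                                      
           ┏━━━━━━━━━━━━━━━━━━━┓                      
           ┃ MusicSequencer    ┃                      
           ┠───────────────────┨                      
           ┃      ▼123456789012┃                      
     ┏━━━━━┃ Snare·██·█·███·█··┃                      
     ┃ MapN┃  Clap···██·····█·█┃                      
     ┠─────┃   Tom·█····██···█·┃                      
     ┃.....┃  Bass·█·····█···██┃                      
     ┃.....┃ HiHat·██····██····┃                      
     ┃.....┃                   ┃                      
     ┃.....┃                   ┃                      
     ┃..^^^┃                   ┃                      
     ┃..^..┃                   ┃                      
     ┃...^.┃                   ┃                      
     ┃....♣┃                   ┃                      
     ┗━━━━━┃                   ┃                      
           ┃                   ┃                      
           ┗━━━━━━━━━━━━━━━━━━━┛                      
                                                      
                                                      
                                                      


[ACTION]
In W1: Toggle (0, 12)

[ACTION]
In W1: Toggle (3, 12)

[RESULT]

                                                      
                                                      
                                                      
           ┏━━━━━━━━━━━━━━━━━━━┓                      
           ┃ MusicSequencer    ┃                      
           ┠───────────────────┨                      
           ┃      ▼123456789012┃                      
     ┏━━━━━┃ Snare·██·█·███·█·█┃                      
     ┃ MapN┃  Clap···██·····█·█┃                      
     ┠─────┃   Tom·█····██···█·┃                      
     ┃.....┃  Bass·█·····█···█·┃                      
     ┃.....┃ HiHat·██····██····┃                      
     ┃.....┃                   ┃                      
     ┃.....┃                   ┃                      
     ┃..^^^┃                   ┃                      
     ┃..^..┃                   ┃                      
     ┃...^.┃                   ┃                      
     ┃....♣┃                   ┃                      
     ┗━━━━━┃                   ┃                      
           ┃                   ┃                      
           ┗━━━━━━━━━━━━━━━━━━━┛                      
                                                      
                                                      
                                                      


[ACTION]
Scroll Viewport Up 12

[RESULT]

                                                      
                                                      
                                                      
                                                      
                                                      
                                                      
                                                      
           ┏━━━━━━━━━━━━━━━━━━━┓                      
           ┃ MusicSequencer    ┃                      
           ┠───────────────────┨                      
           ┃      ▼123456789012┃                      
     ┏━━━━━┃ Snare·██·█·███·█·█┃                      
     ┃ MapN┃  Clap···██·····█·█┃                      
     ┠─────┃   Tom·█····██···█·┃                      
     ┃.....┃  Bass·█·····█···█·┃                      
     ┃.....┃ HiHat·██····██····┃                      
     ┃.....┃                   ┃                      
     ┃.....┃                   ┃                      
     ┃..^^^┃                   ┃                      
     ┃..^..┃                   ┃                      
     ┃...^.┃                   ┃                      
     ┃....♣┃                   ┃                      
     ┗━━━━━┃                   ┃                      
           ┃                   ┃                      


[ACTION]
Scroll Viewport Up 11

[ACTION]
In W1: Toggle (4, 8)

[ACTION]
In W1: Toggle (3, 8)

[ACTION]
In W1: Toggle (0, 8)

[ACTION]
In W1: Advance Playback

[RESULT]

                                                      
                                                      
                                                      
                                                      
                                                      
                                                      
                                                      
           ┏━━━━━━━━━━━━━━━━━━━┓                      
           ┃ MusicSequencer    ┃                      
           ┠───────────────────┨                      
           ┃      0▼23456789012┃                      
     ┏━━━━━┃ Snare·██·█·██··█·█┃                      
     ┃ MapN┃  Clap···██·····█·█┃                      
     ┠─────┃   Tom·█····██···█·┃                      
     ┃.....┃  Bass·█·····██··█·┃                      
     ┃.....┃ HiHat·██····█·····┃                      
     ┃.....┃                   ┃                      
     ┃.....┃                   ┃                      
     ┃..^^^┃                   ┃                      
     ┃..^..┃                   ┃                      
     ┃...^.┃                   ┃                      
     ┃....♣┃                   ┃                      
     ┗━━━━━┃                   ┃                      
           ┃                   ┃                      


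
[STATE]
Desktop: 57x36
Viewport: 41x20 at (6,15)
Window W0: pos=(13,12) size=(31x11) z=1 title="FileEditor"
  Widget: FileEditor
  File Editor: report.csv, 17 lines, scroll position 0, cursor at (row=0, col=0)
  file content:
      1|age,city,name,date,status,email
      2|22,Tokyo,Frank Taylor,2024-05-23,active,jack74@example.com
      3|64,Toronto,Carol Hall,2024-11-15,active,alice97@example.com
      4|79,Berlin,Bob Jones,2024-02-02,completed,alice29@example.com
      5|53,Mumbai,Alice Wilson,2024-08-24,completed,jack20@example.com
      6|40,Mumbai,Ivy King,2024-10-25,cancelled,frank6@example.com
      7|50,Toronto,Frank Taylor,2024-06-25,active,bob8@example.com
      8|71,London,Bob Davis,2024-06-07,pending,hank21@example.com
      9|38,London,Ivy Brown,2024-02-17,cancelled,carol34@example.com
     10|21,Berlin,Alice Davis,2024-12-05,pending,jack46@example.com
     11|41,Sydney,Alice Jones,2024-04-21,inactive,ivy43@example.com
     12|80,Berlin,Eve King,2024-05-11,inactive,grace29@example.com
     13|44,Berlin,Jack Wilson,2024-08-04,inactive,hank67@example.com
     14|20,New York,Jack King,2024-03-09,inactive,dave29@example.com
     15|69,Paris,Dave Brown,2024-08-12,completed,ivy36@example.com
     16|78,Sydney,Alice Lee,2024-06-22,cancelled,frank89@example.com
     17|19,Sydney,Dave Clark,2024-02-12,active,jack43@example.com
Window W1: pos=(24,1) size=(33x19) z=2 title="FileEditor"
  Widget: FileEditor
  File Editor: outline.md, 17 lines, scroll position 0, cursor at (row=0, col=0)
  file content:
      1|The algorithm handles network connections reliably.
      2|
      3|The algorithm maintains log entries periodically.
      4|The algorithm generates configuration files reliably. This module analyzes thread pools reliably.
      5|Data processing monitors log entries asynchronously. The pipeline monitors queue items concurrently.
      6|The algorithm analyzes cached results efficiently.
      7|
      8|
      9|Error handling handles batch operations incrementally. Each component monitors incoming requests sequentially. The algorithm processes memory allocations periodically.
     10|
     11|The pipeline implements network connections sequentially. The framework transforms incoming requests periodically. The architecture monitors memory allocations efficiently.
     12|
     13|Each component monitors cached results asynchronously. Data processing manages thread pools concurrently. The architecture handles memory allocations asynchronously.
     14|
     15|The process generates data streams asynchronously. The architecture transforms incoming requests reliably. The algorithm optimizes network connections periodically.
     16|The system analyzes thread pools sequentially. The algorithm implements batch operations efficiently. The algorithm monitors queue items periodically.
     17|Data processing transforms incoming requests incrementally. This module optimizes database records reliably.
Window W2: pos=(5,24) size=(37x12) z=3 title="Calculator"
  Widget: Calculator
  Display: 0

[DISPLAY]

       ┃█ge,city,n┃                      
       ┃22,Tokyo,F┃Each component monitor
       ┃64,Toronto┃                      
       ┃79,Berlin,┃The process generates 
       ┃53,Mumbai,┗━━━━━━━━━━━━━━━━━━━━━━
       ┃40,Mumbai,Ivy King,2024-10-2░┃   
       ┃50,Toronto,Frank Taylor,2024▼┃   
       ┗━━━━━━━━━━━━━━━━━━━━━━━━━━━━━┛   
                                         
━━━━━━━━━━━━━━━━━━━━━━━━━━━━━━━━━━━┓     
 Calculator                        ┃     
───────────────────────────────────┨     
                                  0┃     
┌───┬───┬───┬───┐                  ┃     
│ 7 │ 8 │ 9 │ ÷ │                  ┃     
├───┼───┼───┼───┤                  ┃     
│ 4 │ 5 │ 6 │ × │                  ┃     
├───┼───┼───┼───┤                  ┃     
│ 1 │ 2 │ 3 │ - │                  ┃     
└───┴───┴───┴───┘                  ┃     


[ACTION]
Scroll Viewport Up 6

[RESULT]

                  ┃The algorithm analyzes
                  ┃                      
                  ┃                      
       ┏━━━━━━━━━━┃Error handling handles
       ┃ FileEdito┃                      
       ┠──────────┃The pipeline implement
       ┃█ge,city,n┃                      
       ┃22,Tokyo,F┃Each component monitor
       ┃64,Toronto┃                      
       ┃79,Berlin,┃The process generates 
       ┃53,Mumbai,┗━━━━━━━━━━━━━━━━━━━━━━
       ┃40,Mumbai,Ivy King,2024-10-2░┃   
       ┃50,Toronto,Frank Taylor,2024▼┃   
       ┗━━━━━━━━━━━━━━━━━━━━━━━━━━━━━┛   
                                         
━━━━━━━━━━━━━━━━━━━━━━━━━━━━━━━━━━━┓     
 Calculator                        ┃     
───────────────────────────────────┨     
                                  0┃     
┌───┬───┬───┬───┐                  ┃     


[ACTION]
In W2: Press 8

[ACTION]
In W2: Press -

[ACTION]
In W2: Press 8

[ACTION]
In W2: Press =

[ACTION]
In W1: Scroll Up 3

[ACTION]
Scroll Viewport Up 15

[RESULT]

                                         
                  ┏━━━━━━━━━━━━━━━━━━━━━━
                  ┃ FileEditor           
                  ┠──────────────────────
                  ┃█he algorithm handles 
                  ┃                      
                  ┃The algorithm maintain
                  ┃The algorithm generate
                  ┃Data processing monito
                  ┃The algorithm analyzes
                  ┃                      
                  ┃                      
       ┏━━━━━━━━━━┃Error handling handles
       ┃ FileEdito┃                      
       ┠──────────┃The pipeline implement
       ┃█ge,city,n┃                      
       ┃22,Tokyo,F┃Each component monitor
       ┃64,Toronto┃                      
       ┃79,Berlin,┃The process generates 
       ┃53,Mumbai,┗━━━━━━━━━━━━━━━━━━━━━━


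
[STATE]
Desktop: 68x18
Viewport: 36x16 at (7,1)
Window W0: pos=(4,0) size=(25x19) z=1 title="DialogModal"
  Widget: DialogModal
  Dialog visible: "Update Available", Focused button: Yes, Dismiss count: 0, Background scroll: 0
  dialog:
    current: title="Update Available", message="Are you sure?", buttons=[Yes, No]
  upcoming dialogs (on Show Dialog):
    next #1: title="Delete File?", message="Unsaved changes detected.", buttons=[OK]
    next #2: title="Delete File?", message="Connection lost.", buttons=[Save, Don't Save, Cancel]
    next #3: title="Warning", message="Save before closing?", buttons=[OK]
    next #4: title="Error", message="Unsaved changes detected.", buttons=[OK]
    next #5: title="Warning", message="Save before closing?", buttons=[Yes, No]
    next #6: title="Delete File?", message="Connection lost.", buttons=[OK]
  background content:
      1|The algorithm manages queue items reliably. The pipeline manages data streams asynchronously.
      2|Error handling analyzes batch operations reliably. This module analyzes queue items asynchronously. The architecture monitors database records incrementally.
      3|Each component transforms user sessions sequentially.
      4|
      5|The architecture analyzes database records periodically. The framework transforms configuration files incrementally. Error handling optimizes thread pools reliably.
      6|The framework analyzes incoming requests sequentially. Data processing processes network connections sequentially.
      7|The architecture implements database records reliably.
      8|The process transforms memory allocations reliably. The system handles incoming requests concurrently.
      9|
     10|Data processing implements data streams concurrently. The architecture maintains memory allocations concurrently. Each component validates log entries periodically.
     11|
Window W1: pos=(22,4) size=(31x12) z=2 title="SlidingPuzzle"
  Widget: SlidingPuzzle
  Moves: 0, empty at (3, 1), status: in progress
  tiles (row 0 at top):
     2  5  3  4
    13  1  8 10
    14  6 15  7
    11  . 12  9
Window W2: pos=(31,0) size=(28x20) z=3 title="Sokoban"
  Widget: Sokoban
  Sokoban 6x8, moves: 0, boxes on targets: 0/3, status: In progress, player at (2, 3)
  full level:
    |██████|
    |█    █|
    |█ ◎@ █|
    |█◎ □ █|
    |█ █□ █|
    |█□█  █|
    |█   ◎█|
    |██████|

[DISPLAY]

ialogModal           ┃  ┃ Sokoban   
─────────────────────┨  ┠───────────
e algorithm manages q┃  ┃██████     
ror handling an┏━━━━━━━━┃█    █     
ch component tr┃ Sliding┃█ ◎@ █     
               ┠────────┃█◎ □ █     
e architecture ┃┌────┬──┃█ █□ █     
┌──────────────┃│  2 │  ┃█□█  █     
│ Update Availa┃├────┼──┃█   ◎█     
│  Are you sure┃│ 13 │  ┃██████     
│    [Yes]  No ┃├────┼──┃Moves: 0  0
└──────────────┃│ 14 │  ┃           
               ┃├────┼──┃           
               ┃│ 11 │  ┃           
               ┗━━━━━━━━┃           
                     ┃  ┃           


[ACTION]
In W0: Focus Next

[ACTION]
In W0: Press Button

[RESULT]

ialogModal           ┃  ┃ Sokoban   
─────────────────────┨  ┠───────────
e algorithm manages q┃  ┃██████     
ror handling an┏━━━━━━━━┃█    █     
ch component tr┃ Sliding┃█ ◎@ █     
               ┠────────┃█◎ □ █     
e architecture ┃┌────┬──┃█ █□ █     
e framework ana┃│  2 │  ┃█□█  █     
e architecture ┃├────┼──┃█   ◎█     
e process trans┃│ 13 │  ┃██████     
               ┃├────┼──┃Moves: 0  0
ta processing i┃│ 14 │  ┃           
               ┃├────┼──┃           
               ┃│ 11 │  ┃           
               ┗━━━━━━━━┃           
                     ┃  ┃           


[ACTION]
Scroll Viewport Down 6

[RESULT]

─────────────────────┨  ┠───────────
e algorithm manages q┃  ┃██████     
ror handling an┏━━━━━━━━┃█    █     
ch component tr┃ Sliding┃█ ◎@ █     
               ┠────────┃█◎ □ █     
e architecture ┃┌────┬──┃█ █□ █     
e framework ana┃│  2 │  ┃█□█  █     
e architecture ┃├────┼──┃█   ◎█     
e process trans┃│ 13 │  ┃██████     
               ┃├────┼──┃Moves: 0  0
ta processing i┃│ 14 │  ┃           
               ┃├────┼──┃           
               ┃│ 11 │  ┃           
               ┗━━━━━━━━┃           
                     ┃  ┃           
                     ┃  ┃           
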